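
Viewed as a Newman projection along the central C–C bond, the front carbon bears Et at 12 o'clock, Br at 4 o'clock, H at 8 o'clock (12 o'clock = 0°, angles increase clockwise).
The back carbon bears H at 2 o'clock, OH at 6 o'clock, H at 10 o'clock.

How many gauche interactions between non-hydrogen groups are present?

1

Non-H gauche pairs: Br(120°)/OH(180°) — 1 interaction.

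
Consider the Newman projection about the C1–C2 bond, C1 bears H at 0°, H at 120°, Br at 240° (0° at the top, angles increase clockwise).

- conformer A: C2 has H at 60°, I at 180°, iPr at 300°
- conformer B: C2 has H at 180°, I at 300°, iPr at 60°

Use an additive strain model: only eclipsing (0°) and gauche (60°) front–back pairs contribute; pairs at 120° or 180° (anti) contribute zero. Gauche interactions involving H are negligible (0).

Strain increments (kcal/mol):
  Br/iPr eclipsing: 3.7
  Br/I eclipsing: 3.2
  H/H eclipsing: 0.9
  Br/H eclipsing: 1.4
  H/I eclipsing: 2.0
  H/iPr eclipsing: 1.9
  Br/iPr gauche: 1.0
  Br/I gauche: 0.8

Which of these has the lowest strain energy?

B

A (staggered): Br(240°)/I(180°) gauche 0.8; Br(240°)/iPr(300°) gauche 1.0 → 1.8 kcal/mol.
B (staggered): Br(240°)/I(300°) gauche 0.8 → 0.8 kcal/mol.
B has the lowest total (0.8 kcal/mol).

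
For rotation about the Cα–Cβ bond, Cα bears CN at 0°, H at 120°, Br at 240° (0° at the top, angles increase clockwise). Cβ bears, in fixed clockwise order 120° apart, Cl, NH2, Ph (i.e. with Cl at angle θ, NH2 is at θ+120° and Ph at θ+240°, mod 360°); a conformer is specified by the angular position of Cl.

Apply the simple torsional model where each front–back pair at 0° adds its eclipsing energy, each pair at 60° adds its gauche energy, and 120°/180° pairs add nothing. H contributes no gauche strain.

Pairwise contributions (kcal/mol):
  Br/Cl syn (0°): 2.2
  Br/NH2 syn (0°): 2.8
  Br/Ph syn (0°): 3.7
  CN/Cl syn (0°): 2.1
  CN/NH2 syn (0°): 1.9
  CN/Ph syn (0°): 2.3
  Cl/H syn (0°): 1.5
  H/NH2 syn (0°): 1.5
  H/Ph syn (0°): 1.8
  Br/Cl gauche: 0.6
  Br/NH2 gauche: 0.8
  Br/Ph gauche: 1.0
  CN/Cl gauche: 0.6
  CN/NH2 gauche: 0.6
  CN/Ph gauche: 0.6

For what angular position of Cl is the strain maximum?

Cl at 0° (eclipsed): CN(0°)/Cl(0°) eclipsed 2.1; H(120°)/NH2(120°) eclipsed 1.5; Br(240°)/Ph(240°) eclipsed 3.7 → 7.3 kcal/mol.
Cl at 60° (staggered): CN(0°)/Cl(60°) gauche 0.6; CN(0°)/Ph(300°) gauche 0.6; Br(240°)/NH2(180°) gauche 0.8; Br(240°)/Ph(300°) gauche 1.0 → 3.0 kcal/mol.
Cl at 120° (eclipsed): CN(0°)/Ph(0°) eclipsed 2.3; H(120°)/Cl(120°) eclipsed 1.5; Br(240°)/NH2(240°) eclipsed 2.8 → 6.6 kcal/mol.
Cl at 180° (staggered): CN(0°)/NH2(300°) gauche 0.6; CN(0°)/Ph(60°) gauche 0.6; Br(240°)/Cl(180°) gauche 0.6; Br(240°)/NH2(300°) gauche 0.8 → 2.6 kcal/mol.
Cl at 240° (eclipsed): CN(0°)/NH2(0°) eclipsed 1.9; H(120°)/Ph(120°) eclipsed 1.8; Br(240°)/Cl(240°) eclipsed 2.2 → 5.9 kcal/mol.
Cl at 300° (staggered): CN(0°)/Cl(300°) gauche 0.6; CN(0°)/NH2(60°) gauche 0.6; Br(240°)/Cl(300°) gauche 0.6; Br(240°)/Ph(180°) gauche 1.0 → 2.8 kcal/mol.
The maximum (7.3 kcal/mol) occurs with Cl at 0°.

0°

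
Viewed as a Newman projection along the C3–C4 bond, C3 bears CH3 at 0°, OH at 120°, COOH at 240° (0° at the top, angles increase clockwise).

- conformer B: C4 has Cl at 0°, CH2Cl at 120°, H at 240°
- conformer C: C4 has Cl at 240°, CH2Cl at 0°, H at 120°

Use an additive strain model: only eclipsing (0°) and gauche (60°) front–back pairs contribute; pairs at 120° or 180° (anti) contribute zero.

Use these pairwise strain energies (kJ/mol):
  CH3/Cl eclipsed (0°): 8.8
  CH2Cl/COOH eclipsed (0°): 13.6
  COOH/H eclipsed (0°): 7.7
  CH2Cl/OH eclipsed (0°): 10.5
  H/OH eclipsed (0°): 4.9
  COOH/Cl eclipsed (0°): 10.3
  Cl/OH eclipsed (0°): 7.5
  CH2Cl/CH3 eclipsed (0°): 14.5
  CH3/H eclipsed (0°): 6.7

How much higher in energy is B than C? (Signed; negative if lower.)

B is eclipsed. CH3 at 0° is eclipsed with Cl at 0° (8.8); OH at 120° is eclipsed with CH2Cl at 120° (10.5); COOH at 240° is eclipsed with H at 240° (7.7). Total 27.0 kJ/mol.
C is eclipsed. CH3 at 0° is eclipsed with CH2Cl at 0° (14.5); OH at 120° is eclipsed with H at 120° (4.9); COOH at 240° is eclipsed with Cl at 240° (10.3). Total 29.7 kJ/mol.
E(B) − E(C) = 27.0 − 29.7 = -2.7 kJ/mol.

-2.7 kJ/mol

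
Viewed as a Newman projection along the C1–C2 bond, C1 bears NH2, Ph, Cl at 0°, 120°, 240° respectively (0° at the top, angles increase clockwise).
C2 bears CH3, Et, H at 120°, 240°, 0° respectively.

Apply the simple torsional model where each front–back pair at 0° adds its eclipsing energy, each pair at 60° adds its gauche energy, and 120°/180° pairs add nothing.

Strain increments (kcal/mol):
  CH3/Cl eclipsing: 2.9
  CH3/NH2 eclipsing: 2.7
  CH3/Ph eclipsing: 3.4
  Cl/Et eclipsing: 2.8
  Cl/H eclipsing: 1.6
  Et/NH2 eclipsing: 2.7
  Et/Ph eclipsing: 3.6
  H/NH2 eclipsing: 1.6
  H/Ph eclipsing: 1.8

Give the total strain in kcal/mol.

7.8 kcal/mol

This conformer (eclipsed): NH2(0°)/H(0°) eclipsed 1.6; Ph(120°)/CH3(120°) eclipsed 3.4; Cl(240°)/Et(240°) eclipsed 2.8 → 7.8 kcal/mol.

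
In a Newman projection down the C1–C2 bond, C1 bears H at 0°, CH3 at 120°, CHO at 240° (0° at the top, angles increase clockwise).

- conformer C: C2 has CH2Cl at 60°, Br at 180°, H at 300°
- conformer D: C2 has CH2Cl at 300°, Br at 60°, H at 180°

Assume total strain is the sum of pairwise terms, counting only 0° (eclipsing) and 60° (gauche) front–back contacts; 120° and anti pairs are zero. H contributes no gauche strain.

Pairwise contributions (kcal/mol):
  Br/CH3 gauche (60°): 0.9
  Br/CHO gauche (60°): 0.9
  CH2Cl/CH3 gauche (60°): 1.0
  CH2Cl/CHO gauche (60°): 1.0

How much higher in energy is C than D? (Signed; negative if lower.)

C is staggered. CH3 at 120° is gauche with CH2Cl at 60° (1.0); CH3 at 120° is gauche with Br at 180° (0.9); CHO at 240° is gauche with Br at 180° (0.9). Total 2.8 kcal/mol.
D is staggered. CH3 at 120° is gauche with Br at 60° (0.9); CHO at 240° is gauche with CH2Cl at 300° (1.0). Total 1.9 kcal/mol.
E(C) − E(D) = 2.8 − 1.9 = +0.9 kcal/mol.

+0.9 kcal/mol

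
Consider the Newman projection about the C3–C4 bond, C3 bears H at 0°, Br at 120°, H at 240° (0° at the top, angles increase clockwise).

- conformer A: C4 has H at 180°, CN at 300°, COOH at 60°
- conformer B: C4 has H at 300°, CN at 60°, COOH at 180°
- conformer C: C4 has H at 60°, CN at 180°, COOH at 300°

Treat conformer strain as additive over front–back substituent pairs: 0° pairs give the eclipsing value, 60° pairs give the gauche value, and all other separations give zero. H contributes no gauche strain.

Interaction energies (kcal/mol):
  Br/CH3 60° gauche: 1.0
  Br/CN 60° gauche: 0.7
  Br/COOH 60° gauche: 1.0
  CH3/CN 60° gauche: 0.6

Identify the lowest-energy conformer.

A (staggered): Br(120°)/COOH(60°) gauche 1.0 → 1.0 kcal/mol.
B (staggered): Br(120°)/CN(60°) gauche 0.7; Br(120°)/COOH(180°) gauche 1.0 → 1.7 kcal/mol.
C (staggered): Br(120°)/CN(180°) gauche 0.7 → 0.7 kcal/mol.
C has the lowest total (0.7 kcal/mol).

C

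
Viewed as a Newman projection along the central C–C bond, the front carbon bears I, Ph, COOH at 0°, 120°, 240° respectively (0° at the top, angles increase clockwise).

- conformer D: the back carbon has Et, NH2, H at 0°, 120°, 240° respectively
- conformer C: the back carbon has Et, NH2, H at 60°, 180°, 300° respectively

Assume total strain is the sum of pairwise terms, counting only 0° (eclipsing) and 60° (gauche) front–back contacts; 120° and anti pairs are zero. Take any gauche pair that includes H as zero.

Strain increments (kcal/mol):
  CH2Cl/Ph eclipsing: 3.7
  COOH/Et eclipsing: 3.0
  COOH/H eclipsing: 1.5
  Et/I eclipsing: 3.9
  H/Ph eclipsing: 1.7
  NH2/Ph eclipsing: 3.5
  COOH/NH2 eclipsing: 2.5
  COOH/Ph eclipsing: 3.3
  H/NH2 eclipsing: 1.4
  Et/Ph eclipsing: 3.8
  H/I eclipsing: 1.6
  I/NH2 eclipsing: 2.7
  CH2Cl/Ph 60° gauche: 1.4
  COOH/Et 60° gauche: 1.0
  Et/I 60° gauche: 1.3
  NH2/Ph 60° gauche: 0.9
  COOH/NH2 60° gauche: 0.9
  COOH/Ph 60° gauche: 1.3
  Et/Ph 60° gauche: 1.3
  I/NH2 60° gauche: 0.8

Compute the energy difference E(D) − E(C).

+4.5 kcal/mol

D is eclipsed. I at 0° is eclipsed with Et at 0° (3.9); Ph at 120° is eclipsed with NH2 at 120° (3.5); COOH at 240° is eclipsed with H at 240° (1.5). Total 8.9 kcal/mol.
C is staggered. I at 0° is gauche with Et at 60° (1.3); Ph at 120° is gauche with Et at 60° (1.3); Ph at 120° is gauche with NH2 at 180° (0.9); COOH at 240° is gauche with NH2 at 180° (0.9). Total 4.4 kcal/mol.
E(D) − E(C) = 8.9 − 4.4 = +4.5 kcal/mol.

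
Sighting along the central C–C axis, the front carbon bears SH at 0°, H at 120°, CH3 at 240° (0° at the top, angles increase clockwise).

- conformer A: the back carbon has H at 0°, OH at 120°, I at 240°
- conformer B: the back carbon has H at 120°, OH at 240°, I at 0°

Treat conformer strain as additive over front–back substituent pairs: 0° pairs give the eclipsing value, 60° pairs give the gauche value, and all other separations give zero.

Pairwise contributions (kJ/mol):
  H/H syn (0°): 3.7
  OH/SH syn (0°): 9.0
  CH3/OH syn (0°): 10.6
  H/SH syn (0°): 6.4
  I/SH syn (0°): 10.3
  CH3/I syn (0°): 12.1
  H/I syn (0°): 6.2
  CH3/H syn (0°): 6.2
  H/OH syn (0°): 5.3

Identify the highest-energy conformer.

B

A (eclipsed): SH–H eclipsed, H–OH eclipsed, CH3–I eclipsed; 6.4 + 5.3 + 12.1 = 23.8 kJ/mol.
B (eclipsed): SH–I eclipsed, H–H eclipsed, CH3–OH eclipsed; 10.3 + 3.7 + 10.6 = 24.6 kJ/mol.
B has the highest total (24.6 kJ/mol).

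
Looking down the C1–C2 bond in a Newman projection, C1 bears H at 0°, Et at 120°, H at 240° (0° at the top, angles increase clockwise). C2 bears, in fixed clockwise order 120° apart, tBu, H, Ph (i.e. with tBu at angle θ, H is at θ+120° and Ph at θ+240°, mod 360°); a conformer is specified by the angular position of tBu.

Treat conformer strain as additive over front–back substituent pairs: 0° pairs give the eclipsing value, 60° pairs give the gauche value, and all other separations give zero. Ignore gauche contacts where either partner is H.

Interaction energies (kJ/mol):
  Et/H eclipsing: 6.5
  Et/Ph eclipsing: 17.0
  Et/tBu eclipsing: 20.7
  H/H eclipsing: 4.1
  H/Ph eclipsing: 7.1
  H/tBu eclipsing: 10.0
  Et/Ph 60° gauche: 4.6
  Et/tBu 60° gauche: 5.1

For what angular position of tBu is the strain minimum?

tBu at 0° (eclipsed): H–tBu eclipsed, Et–H eclipsed, H–Ph eclipsed; 10.0 + 6.5 + 7.1 = 23.6 kJ/mol.
tBu at 60° (staggered): Et–tBu gauche; 5.1 = 5.1 kJ/mol.
tBu at 120° (eclipsed): H–Ph eclipsed, Et–tBu eclipsed, H–H eclipsed; 7.1 + 20.7 + 4.1 = 31.9 kJ/mol.
tBu at 180° (staggered): Et–tBu gauche, Et–Ph gauche; 5.1 + 4.6 = 9.7 kJ/mol.
tBu at 240° (eclipsed): H–H eclipsed, Et–Ph eclipsed, H–tBu eclipsed; 4.1 + 17.0 + 10.0 = 31.1 kJ/mol.
tBu at 300° (staggered): Et–Ph gauche; 4.6 = 4.6 kJ/mol.
The minimum (4.6 kJ/mol) occurs with tBu at 300°.

300°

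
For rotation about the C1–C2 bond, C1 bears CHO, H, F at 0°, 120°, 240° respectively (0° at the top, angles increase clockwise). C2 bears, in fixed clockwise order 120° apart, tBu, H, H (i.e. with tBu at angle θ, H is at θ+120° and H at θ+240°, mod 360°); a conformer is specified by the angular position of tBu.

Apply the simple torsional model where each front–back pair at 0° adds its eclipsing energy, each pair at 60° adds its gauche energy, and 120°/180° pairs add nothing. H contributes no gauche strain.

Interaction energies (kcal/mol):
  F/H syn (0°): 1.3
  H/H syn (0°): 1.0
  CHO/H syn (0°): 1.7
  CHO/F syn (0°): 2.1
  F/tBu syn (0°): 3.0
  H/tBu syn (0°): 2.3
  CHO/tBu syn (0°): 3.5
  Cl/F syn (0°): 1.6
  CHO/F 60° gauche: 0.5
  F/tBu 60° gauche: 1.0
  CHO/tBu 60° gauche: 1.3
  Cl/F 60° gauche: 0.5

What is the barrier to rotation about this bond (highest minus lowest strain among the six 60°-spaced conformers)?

tBu at 0° is eclipsed. CHO at 0° is eclipsed with tBu at 0° (3.5); H at 120° is eclipsed with H at 120° (1.0); F at 240° is eclipsed with H at 240° (1.3). Total 5.8 kcal/mol.
tBu at 60° is staggered. CHO at 0° is gauche with tBu at 60° (1.3). Total 1.3 kcal/mol.
tBu at 120° is eclipsed. CHO at 0° is eclipsed with H at 0° (1.7); H at 120° is eclipsed with tBu at 120° (2.3); F at 240° is eclipsed with H at 240° (1.3). Total 5.3 kcal/mol.
tBu at 180° is staggered. F at 240° is gauche with tBu at 180° (1.0). Total 1.0 kcal/mol.
tBu at 240° is eclipsed. CHO at 0° is eclipsed with H at 0° (1.7); H at 120° is eclipsed with H at 120° (1.0); F at 240° is eclipsed with tBu at 240° (3.0). Total 5.7 kcal/mol.
tBu at 300° is staggered. CHO at 0° is gauche with tBu at 300° (1.3); F at 240° is gauche with tBu at 300° (1.0). Total 2.3 kcal/mol.
Max at 0° (5.8 kcal/mol), min at 180° (1.0 kcal/mol); barrier = 4.8 kcal/mol.

4.8 kcal/mol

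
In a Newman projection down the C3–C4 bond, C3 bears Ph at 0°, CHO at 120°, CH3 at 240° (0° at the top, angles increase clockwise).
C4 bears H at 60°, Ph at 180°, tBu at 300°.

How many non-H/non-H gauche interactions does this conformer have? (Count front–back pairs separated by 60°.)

4

Non-H gauche pairs: Ph(0°)/tBu(300°); CHO(120°)/Ph(180°); CH3(240°)/Ph(180°); CH3(240°)/tBu(300°) — 4 interactions.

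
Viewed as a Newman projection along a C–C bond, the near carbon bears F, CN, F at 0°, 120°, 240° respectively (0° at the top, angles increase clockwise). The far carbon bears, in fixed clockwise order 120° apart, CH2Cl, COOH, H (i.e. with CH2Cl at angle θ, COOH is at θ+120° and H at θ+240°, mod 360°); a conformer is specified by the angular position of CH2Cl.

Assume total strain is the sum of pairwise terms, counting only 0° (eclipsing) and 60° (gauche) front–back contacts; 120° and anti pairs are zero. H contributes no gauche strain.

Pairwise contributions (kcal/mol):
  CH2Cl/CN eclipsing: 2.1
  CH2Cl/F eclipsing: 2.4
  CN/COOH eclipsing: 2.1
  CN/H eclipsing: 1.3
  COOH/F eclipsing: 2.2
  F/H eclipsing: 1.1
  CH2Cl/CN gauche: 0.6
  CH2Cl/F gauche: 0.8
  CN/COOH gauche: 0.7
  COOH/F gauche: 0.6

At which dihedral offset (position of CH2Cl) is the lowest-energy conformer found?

CH2Cl at 0° (eclipsed): F–CH2Cl eclipsed, CN–COOH eclipsed, F–H eclipsed; 2.4 + 2.1 + 1.1 = 5.6 kcal/mol.
CH2Cl at 60° (staggered): F–CH2Cl gauche, CN–CH2Cl gauche, CN–COOH gauche, F–COOH gauche; 0.8 + 0.6 + 0.7 + 0.6 = 2.7 kcal/mol.
CH2Cl at 120° (eclipsed): F–H eclipsed, CN–CH2Cl eclipsed, F–COOH eclipsed; 1.1 + 2.1 + 2.2 = 5.4 kcal/mol.
CH2Cl at 180° (staggered): F–COOH gauche, CN–CH2Cl gauche, F–CH2Cl gauche, F–COOH gauche; 0.6 + 0.6 + 0.8 + 0.6 = 2.6 kcal/mol.
CH2Cl at 240° (eclipsed): F–COOH eclipsed, CN–H eclipsed, F–CH2Cl eclipsed; 2.2 + 1.3 + 2.4 = 5.9 kcal/mol.
CH2Cl at 300° (staggered): F–CH2Cl gauche, F–COOH gauche, CN–COOH gauche, F–CH2Cl gauche; 0.8 + 0.6 + 0.7 + 0.8 = 2.9 kcal/mol.
The minimum (2.6 kcal/mol) occurs with CH2Cl at 180°.

180°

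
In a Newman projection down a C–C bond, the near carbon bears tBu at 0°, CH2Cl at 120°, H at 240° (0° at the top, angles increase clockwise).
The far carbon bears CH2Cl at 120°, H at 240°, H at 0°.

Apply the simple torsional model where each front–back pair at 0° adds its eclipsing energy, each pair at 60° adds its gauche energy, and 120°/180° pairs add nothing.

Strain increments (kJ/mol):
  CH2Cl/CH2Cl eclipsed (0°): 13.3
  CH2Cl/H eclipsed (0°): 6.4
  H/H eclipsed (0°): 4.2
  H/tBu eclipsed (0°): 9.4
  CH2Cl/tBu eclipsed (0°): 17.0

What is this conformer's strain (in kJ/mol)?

This conformer (eclipsed): tBu(0°)/H(0°) eclipsed 9.4; CH2Cl(120°)/CH2Cl(120°) eclipsed 13.3; H(240°)/H(240°) eclipsed 4.2 → 26.9 kJ/mol.

26.9 kJ/mol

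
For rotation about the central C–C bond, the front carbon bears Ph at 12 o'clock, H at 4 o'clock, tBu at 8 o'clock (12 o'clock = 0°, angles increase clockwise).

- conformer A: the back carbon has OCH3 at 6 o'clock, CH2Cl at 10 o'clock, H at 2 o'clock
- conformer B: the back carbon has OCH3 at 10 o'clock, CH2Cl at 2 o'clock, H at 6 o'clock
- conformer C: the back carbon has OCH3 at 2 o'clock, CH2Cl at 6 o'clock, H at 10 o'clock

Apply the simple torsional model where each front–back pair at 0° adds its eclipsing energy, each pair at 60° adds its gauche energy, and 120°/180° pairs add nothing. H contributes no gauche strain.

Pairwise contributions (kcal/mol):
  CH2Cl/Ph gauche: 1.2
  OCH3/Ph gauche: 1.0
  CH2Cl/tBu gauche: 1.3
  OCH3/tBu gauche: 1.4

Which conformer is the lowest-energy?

C

A (staggered): Ph–CH2Cl gauche, tBu–OCH3 gauche, tBu–CH2Cl gauche; 1.2 + 1.4 + 1.3 = 3.9 kcal/mol.
B (staggered): Ph–OCH3 gauche, Ph–CH2Cl gauche, tBu–OCH3 gauche; 1.0 + 1.2 + 1.4 = 3.6 kcal/mol.
C (staggered): Ph–OCH3 gauche, tBu–CH2Cl gauche; 1.0 + 1.3 = 2.3 kcal/mol.
C has the lowest total (2.3 kcal/mol).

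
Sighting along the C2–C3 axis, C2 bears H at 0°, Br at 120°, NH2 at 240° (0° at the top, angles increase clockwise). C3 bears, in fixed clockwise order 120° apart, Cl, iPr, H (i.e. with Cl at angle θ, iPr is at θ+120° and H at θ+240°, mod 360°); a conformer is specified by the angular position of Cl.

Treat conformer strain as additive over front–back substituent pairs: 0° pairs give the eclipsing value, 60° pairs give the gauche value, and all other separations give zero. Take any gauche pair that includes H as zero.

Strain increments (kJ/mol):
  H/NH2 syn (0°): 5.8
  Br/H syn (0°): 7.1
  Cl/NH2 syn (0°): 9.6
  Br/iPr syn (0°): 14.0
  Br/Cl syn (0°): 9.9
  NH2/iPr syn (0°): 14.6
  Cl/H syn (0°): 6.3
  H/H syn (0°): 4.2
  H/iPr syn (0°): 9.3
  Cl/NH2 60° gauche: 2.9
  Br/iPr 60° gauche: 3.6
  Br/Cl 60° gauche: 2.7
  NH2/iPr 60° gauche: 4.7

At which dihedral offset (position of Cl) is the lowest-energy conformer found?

300°

Cl at 0° is eclipsed. H at 0° is eclipsed with Cl at 0° (6.3); Br at 120° is eclipsed with iPr at 120° (14.0); NH2 at 240° is eclipsed with H at 240° (5.8). Total 26.1 kJ/mol.
Cl at 60° is staggered. Br at 120° is gauche with Cl at 60° (2.7); Br at 120° is gauche with iPr at 180° (3.6); NH2 at 240° is gauche with iPr at 180° (4.7). Total 11.0 kJ/mol.
Cl at 120° is eclipsed. H at 0° is eclipsed with H at 0° (4.2); Br at 120° is eclipsed with Cl at 120° (9.9); NH2 at 240° is eclipsed with iPr at 240° (14.6). Total 28.7 kJ/mol.
Cl at 180° is staggered. Br at 120° is gauche with Cl at 180° (2.7); NH2 at 240° is gauche with Cl at 180° (2.9); NH2 at 240° is gauche with iPr at 300° (4.7). Total 10.3 kJ/mol.
Cl at 240° is eclipsed. H at 0° is eclipsed with iPr at 0° (9.3); Br at 120° is eclipsed with H at 120° (7.1); NH2 at 240° is eclipsed with Cl at 240° (9.6). Total 26.0 kJ/mol.
Cl at 300° is staggered. Br at 120° is gauche with iPr at 60° (3.6); NH2 at 240° is gauche with Cl at 300° (2.9). Total 6.5 kJ/mol.
The minimum (6.5 kJ/mol) occurs with Cl at 300°.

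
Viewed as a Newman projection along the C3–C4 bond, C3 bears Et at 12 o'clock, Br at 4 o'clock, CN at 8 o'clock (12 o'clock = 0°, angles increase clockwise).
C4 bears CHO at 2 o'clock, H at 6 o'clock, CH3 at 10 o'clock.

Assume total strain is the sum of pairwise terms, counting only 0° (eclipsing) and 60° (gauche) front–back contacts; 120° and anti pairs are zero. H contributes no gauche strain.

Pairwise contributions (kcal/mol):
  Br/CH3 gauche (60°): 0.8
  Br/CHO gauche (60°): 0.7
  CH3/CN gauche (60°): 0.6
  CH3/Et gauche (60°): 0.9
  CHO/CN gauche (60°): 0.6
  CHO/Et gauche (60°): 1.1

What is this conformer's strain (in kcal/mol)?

3.3 kcal/mol

This conformer (staggered): Et(0°)/CHO(60°) gauche 1.1; Et(0°)/CH3(300°) gauche 0.9; Br(120°)/CHO(60°) gauche 0.7; CN(240°)/CH3(300°) gauche 0.6 → 3.3 kcal/mol.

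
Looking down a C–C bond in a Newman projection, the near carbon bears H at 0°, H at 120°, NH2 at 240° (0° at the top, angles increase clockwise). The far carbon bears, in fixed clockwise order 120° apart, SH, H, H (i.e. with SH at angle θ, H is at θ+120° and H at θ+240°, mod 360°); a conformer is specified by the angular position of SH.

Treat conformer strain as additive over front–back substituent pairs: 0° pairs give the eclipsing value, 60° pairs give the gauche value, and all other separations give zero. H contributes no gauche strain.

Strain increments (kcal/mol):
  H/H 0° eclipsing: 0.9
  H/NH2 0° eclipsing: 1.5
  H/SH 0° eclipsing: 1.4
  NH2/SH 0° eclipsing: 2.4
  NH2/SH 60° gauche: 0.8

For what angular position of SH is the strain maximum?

240°

SH at 0° (eclipsed): H(0°)/SH(0°) eclipsed 1.4; H(120°)/H(120°) eclipsed 0.9; NH2(240°)/H(240°) eclipsed 1.5 → 3.8 kcal/mol.
SH at 60° (staggered): no non-H gauche contacts → 0.0 kcal/mol.
SH at 120° (eclipsed): H(0°)/H(0°) eclipsed 0.9; H(120°)/SH(120°) eclipsed 1.4; NH2(240°)/H(240°) eclipsed 1.5 → 3.8 kcal/mol.
SH at 180° (staggered): NH2(240°)/SH(180°) gauche 0.8 → 0.8 kcal/mol.
SH at 240° (eclipsed): H(0°)/H(0°) eclipsed 0.9; H(120°)/H(120°) eclipsed 0.9; NH2(240°)/SH(240°) eclipsed 2.4 → 4.2 kcal/mol.
SH at 300° (staggered): NH2(240°)/SH(300°) gauche 0.8 → 0.8 kcal/mol.
The maximum (4.2 kcal/mol) occurs with SH at 240°.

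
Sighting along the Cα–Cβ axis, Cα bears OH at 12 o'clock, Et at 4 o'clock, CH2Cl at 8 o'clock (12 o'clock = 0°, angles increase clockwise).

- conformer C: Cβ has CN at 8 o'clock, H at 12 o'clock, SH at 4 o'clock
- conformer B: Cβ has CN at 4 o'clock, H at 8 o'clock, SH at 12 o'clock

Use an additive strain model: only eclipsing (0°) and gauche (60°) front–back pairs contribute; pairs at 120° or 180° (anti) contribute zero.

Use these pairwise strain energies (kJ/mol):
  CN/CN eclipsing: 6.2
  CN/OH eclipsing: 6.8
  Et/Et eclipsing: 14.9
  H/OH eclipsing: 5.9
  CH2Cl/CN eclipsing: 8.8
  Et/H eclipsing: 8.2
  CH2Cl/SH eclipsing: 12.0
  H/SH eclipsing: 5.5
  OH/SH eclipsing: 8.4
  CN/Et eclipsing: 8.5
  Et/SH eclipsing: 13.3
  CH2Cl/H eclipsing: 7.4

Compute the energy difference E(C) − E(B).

C (eclipsed): OH(0°)/H(0°) eclipsed 5.9; Et(120°)/SH(120°) eclipsed 13.3; CH2Cl(240°)/CN(240°) eclipsed 8.8 → 28.0 kJ/mol.
B (eclipsed): OH(0°)/SH(0°) eclipsed 8.4; Et(120°)/CN(120°) eclipsed 8.5; CH2Cl(240°)/H(240°) eclipsed 7.4 → 24.3 kJ/mol.
E(C) − E(B) = 28.0 − 24.3 = +3.7 kJ/mol.

+3.7 kJ/mol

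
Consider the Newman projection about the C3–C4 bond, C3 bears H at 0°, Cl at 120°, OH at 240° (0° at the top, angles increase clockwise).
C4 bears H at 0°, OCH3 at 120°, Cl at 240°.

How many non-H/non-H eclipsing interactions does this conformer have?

Non-H eclipsing pairs: Cl(120°)/OCH3(120°); OH(240°)/Cl(240°) — 2 interactions.

2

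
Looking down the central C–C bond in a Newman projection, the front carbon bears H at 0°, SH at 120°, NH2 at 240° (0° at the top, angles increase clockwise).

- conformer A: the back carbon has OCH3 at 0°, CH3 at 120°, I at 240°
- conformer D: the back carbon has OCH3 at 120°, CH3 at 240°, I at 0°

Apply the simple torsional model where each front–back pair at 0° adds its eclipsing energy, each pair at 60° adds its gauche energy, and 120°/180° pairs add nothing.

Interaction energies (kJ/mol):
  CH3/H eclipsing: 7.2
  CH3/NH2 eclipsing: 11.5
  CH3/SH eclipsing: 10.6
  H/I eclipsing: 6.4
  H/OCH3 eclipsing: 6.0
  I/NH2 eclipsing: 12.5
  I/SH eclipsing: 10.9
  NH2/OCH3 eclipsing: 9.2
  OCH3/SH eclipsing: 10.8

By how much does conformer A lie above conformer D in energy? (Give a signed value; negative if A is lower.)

A (eclipsed): H–OCH3 eclipsed, SH–CH3 eclipsed, NH2–I eclipsed; 6.0 + 10.6 + 12.5 = 29.1 kJ/mol.
D (eclipsed): H–I eclipsed, SH–OCH3 eclipsed, NH2–CH3 eclipsed; 6.4 + 10.8 + 11.5 = 28.7 kJ/mol.
E(A) − E(D) = 29.1 − 28.7 = +0.4 kJ/mol.

+0.4 kJ/mol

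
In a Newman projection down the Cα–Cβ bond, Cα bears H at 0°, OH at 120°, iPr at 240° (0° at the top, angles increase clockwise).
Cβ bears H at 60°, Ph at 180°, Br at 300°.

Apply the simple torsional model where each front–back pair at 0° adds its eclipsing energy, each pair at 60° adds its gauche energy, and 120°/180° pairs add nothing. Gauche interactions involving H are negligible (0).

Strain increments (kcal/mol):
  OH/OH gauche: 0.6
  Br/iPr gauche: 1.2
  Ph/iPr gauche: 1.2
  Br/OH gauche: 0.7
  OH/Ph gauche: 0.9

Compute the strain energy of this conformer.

This conformer (staggered): OH(120°)/Ph(180°) gauche 0.9; iPr(240°)/Ph(180°) gauche 1.2; iPr(240°)/Br(300°) gauche 1.2 → 3.3 kcal/mol.

3.3 kcal/mol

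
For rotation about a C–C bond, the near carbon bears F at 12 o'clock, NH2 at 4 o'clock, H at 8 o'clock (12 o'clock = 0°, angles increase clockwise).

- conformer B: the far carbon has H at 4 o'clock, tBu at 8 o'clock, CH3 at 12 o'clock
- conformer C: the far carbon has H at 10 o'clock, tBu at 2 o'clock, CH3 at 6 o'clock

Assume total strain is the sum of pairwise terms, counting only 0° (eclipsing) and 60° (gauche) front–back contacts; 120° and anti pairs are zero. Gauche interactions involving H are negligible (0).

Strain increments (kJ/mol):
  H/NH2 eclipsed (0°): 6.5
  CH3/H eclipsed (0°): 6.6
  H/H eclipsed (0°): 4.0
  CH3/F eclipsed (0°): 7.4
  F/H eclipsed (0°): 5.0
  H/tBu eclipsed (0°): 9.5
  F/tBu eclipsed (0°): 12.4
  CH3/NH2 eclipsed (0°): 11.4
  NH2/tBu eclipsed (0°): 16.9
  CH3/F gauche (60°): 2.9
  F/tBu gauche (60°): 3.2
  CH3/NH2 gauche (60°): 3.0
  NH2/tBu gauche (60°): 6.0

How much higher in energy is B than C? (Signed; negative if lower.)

+11.2 kJ/mol

B (eclipsed): F–CH3 eclipsed, NH2–H eclipsed, H–tBu eclipsed; 7.4 + 6.5 + 9.5 = 23.4 kJ/mol.
C (staggered): F–tBu gauche, NH2–tBu gauche, NH2–CH3 gauche; 3.2 + 6.0 + 3.0 = 12.2 kJ/mol.
E(B) − E(C) = 23.4 − 12.2 = +11.2 kJ/mol.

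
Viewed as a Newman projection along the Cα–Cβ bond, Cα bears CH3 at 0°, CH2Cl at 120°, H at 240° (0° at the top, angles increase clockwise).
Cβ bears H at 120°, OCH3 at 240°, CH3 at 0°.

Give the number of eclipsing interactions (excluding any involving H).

Non-H eclipsing pairs: CH3(0°)/CH3(0°) — 1 interaction.

1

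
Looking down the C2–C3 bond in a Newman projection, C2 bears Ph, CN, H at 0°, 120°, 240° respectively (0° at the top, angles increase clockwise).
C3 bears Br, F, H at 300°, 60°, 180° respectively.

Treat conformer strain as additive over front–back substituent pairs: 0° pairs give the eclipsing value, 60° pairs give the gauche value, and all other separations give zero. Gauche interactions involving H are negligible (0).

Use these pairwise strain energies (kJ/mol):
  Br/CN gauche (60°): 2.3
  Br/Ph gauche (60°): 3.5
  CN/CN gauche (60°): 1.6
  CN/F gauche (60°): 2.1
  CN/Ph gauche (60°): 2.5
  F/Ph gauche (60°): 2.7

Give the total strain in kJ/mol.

8.3 kJ/mol

This conformer is staggered. Ph at 0° is gauche with Br at 300° (3.5); Ph at 0° is gauche with F at 60° (2.7); CN at 120° is gauche with F at 60° (2.1). Total 8.3 kJ/mol.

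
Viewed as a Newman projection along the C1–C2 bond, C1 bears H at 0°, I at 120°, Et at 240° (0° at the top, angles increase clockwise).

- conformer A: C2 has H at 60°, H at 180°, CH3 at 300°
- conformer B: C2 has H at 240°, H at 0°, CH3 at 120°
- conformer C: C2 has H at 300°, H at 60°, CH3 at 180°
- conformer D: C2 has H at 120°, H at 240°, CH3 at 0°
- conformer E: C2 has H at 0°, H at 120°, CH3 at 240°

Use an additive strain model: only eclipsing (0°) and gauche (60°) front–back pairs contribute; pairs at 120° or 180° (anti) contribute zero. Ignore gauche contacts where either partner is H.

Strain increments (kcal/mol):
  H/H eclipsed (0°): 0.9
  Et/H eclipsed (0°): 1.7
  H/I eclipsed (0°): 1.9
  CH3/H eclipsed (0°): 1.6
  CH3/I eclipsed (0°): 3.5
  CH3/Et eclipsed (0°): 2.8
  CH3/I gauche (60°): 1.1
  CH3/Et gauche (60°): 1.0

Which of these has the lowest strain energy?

A (staggered): Et–CH3 gauche; 1.0 = 1.0 kcal/mol.
B (eclipsed): H–H eclipsed, I–CH3 eclipsed, Et–H eclipsed; 0.9 + 3.5 + 1.7 = 6.1 kcal/mol.
C (staggered): I–CH3 gauche, Et–CH3 gauche; 1.1 + 1.0 = 2.1 kcal/mol.
D (eclipsed): H–CH3 eclipsed, I–H eclipsed, Et–H eclipsed; 1.6 + 1.9 + 1.7 = 5.2 kcal/mol.
E (eclipsed): H–H eclipsed, I–H eclipsed, Et–CH3 eclipsed; 0.9 + 1.9 + 2.8 = 5.6 kcal/mol.
A has the lowest total (1.0 kcal/mol).

A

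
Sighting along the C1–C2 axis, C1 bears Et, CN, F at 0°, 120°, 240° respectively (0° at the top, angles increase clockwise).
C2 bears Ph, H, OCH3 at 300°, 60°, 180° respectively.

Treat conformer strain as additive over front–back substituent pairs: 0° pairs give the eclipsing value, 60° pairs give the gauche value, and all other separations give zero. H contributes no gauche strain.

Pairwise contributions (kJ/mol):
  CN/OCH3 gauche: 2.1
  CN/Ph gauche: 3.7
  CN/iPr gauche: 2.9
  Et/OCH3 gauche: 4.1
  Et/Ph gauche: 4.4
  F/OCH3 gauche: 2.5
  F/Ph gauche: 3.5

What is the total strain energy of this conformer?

This conformer (staggered): Et(0°)/Ph(300°) gauche 4.4; CN(120°)/OCH3(180°) gauche 2.1; F(240°)/Ph(300°) gauche 3.5; F(240°)/OCH3(180°) gauche 2.5 → 12.5 kJ/mol.

12.5 kJ/mol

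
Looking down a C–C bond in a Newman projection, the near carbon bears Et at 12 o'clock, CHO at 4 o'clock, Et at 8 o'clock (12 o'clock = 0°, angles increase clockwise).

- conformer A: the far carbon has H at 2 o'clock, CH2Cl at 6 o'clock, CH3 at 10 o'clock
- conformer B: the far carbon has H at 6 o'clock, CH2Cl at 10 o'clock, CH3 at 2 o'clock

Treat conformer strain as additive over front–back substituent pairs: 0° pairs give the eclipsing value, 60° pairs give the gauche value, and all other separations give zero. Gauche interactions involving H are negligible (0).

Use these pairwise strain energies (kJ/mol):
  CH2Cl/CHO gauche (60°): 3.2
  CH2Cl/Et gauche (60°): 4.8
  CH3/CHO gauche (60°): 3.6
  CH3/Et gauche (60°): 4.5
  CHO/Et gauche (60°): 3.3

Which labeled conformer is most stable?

A (staggered): Et(0°)/CH3(300°) gauche 4.5; CHO(120°)/CH2Cl(180°) gauche 3.2; Et(240°)/CH2Cl(180°) gauche 4.8; Et(240°)/CH3(300°) gauche 4.5 → 17.0 kJ/mol.
B (staggered): Et(0°)/CH2Cl(300°) gauche 4.8; Et(0°)/CH3(60°) gauche 4.5; CHO(120°)/CH3(60°) gauche 3.6; Et(240°)/CH2Cl(300°) gauche 4.8 → 17.7 kJ/mol.
A has the lowest total (17.0 kJ/mol).

A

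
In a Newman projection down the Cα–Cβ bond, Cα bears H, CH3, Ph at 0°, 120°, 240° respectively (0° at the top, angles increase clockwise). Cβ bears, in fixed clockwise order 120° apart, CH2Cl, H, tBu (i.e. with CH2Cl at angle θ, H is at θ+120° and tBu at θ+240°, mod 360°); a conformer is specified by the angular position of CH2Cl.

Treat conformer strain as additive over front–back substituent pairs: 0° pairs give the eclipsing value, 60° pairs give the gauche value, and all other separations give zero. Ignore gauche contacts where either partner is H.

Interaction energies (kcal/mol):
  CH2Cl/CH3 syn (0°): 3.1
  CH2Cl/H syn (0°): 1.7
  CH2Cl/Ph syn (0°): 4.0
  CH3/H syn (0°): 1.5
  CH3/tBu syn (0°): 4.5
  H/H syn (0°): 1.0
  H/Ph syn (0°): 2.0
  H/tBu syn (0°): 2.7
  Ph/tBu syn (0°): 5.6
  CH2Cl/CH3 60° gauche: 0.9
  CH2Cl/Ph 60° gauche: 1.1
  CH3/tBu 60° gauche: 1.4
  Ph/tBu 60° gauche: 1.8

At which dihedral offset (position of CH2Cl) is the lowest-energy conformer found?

CH2Cl at 0° is eclipsed. H at 0° is eclipsed with CH2Cl at 0° (1.7); CH3 at 120° is eclipsed with H at 120° (1.5); Ph at 240° is eclipsed with tBu at 240° (5.6). Total 8.8 kcal/mol.
CH2Cl at 60° is staggered. CH3 at 120° is gauche with CH2Cl at 60° (0.9); Ph at 240° is gauche with tBu at 300° (1.8). Total 2.7 kcal/mol.
CH2Cl at 120° is eclipsed. H at 0° is eclipsed with tBu at 0° (2.7); CH3 at 120° is eclipsed with CH2Cl at 120° (3.1); Ph at 240° is eclipsed with H at 240° (2.0). Total 7.8 kcal/mol.
CH2Cl at 180° is staggered. CH3 at 120° is gauche with CH2Cl at 180° (0.9); CH3 at 120° is gauche with tBu at 60° (1.4); Ph at 240° is gauche with CH2Cl at 180° (1.1). Total 3.4 kcal/mol.
CH2Cl at 240° is eclipsed. H at 0° is eclipsed with H at 0° (1.0); CH3 at 120° is eclipsed with tBu at 120° (4.5); Ph at 240° is eclipsed with CH2Cl at 240° (4.0). Total 9.5 kcal/mol.
CH2Cl at 300° is staggered. CH3 at 120° is gauche with tBu at 180° (1.4); Ph at 240° is gauche with CH2Cl at 300° (1.1); Ph at 240° is gauche with tBu at 180° (1.8). Total 4.3 kcal/mol.
The minimum (2.7 kcal/mol) occurs with CH2Cl at 60°.

60°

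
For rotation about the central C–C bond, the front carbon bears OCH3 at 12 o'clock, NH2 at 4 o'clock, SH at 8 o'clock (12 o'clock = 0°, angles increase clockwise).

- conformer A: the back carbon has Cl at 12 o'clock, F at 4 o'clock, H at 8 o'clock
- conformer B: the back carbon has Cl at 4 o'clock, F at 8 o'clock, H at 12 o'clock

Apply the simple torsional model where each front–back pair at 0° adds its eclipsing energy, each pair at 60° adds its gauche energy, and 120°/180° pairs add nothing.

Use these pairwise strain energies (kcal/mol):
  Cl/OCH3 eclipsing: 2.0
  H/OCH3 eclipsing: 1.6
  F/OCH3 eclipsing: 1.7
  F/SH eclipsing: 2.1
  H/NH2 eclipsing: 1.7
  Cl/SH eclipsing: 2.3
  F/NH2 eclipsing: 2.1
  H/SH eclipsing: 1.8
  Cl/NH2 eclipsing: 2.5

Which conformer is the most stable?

A is eclipsed. OCH3 at 0° is eclipsed with Cl at 0° (2.0); NH2 at 120° is eclipsed with F at 120° (2.1); SH at 240° is eclipsed with H at 240° (1.8). Total 5.9 kcal/mol.
B is eclipsed. OCH3 at 0° is eclipsed with H at 0° (1.6); NH2 at 120° is eclipsed with Cl at 120° (2.5); SH at 240° is eclipsed with F at 240° (2.1). Total 6.2 kcal/mol.
A has the lowest total (5.9 kcal/mol).

A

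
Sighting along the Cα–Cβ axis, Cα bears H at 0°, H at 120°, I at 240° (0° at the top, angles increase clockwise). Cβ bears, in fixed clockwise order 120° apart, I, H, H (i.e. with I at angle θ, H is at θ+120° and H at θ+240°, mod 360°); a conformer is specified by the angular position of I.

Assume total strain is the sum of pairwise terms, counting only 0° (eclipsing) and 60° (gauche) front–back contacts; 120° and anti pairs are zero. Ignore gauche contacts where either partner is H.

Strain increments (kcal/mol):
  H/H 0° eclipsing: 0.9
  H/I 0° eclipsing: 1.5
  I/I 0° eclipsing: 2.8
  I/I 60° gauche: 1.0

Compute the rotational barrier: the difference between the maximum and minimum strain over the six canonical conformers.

I at 0° (eclipsed): H(0°)/I(0°) eclipsed 1.5; H(120°)/H(120°) eclipsed 0.9; I(240°)/H(240°) eclipsed 1.5 → 3.9 kcal/mol.
I at 60° (staggered): no non-H gauche contacts → 0.0 kcal/mol.
I at 120° (eclipsed): H(0°)/H(0°) eclipsed 0.9; H(120°)/I(120°) eclipsed 1.5; I(240°)/H(240°) eclipsed 1.5 → 3.9 kcal/mol.
I at 180° (staggered): I(240°)/I(180°) gauche 1.0 → 1.0 kcal/mol.
I at 240° (eclipsed): H(0°)/H(0°) eclipsed 0.9; H(120°)/H(120°) eclipsed 0.9; I(240°)/I(240°) eclipsed 2.8 → 4.6 kcal/mol.
I at 300° (staggered): I(240°)/I(300°) gauche 1.0 → 1.0 kcal/mol.
Max at 240° (4.6 kcal/mol), min at 60° (0.0 kcal/mol); barrier = 4.6 kcal/mol.

4.6 kcal/mol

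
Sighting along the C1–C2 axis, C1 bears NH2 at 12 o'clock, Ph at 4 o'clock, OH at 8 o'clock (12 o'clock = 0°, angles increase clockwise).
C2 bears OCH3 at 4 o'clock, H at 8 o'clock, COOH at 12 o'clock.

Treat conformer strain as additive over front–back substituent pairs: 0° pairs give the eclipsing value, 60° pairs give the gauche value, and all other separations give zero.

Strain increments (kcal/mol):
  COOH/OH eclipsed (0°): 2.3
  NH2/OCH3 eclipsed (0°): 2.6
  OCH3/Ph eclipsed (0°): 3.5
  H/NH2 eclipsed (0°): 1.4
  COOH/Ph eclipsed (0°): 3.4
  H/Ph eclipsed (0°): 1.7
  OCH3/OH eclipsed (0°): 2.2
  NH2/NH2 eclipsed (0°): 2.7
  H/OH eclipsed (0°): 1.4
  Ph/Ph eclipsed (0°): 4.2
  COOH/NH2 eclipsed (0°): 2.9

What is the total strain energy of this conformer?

7.8 kcal/mol

This conformer is eclipsed. NH2 at 0° is eclipsed with COOH at 0° (2.9); Ph at 120° is eclipsed with OCH3 at 120° (3.5); OH at 240° is eclipsed with H at 240° (1.4). Total 7.8 kcal/mol.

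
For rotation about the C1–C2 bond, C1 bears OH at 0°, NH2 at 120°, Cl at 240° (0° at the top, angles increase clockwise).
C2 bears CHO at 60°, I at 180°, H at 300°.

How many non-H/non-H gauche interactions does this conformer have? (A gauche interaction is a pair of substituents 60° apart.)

Non-H gauche pairs: OH(0°)/CHO(60°); NH2(120°)/CHO(60°); NH2(120°)/I(180°); Cl(240°)/I(180°) — 4 interactions.

4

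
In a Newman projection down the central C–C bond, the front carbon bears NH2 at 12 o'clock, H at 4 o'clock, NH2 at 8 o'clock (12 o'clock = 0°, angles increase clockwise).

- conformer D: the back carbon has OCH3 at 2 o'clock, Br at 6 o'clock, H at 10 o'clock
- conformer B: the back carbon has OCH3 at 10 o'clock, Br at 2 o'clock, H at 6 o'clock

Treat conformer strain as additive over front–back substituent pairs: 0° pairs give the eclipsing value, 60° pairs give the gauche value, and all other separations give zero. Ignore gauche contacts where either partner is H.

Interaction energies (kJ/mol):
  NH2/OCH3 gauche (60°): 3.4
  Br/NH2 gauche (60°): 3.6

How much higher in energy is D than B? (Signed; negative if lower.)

-3.4 kJ/mol

D (staggered): NH2–OCH3 gauche, NH2–Br gauche; 3.4 + 3.6 = 7.0 kJ/mol.
B (staggered): NH2–OCH3 gauche, NH2–Br gauche, NH2–OCH3 gauche; 3.4 + 3.6 + 3.4 = 10.4 kJ/mol.
E(D) − E(B) = 7.0 − 10.4 = -3.4 kJ/mol.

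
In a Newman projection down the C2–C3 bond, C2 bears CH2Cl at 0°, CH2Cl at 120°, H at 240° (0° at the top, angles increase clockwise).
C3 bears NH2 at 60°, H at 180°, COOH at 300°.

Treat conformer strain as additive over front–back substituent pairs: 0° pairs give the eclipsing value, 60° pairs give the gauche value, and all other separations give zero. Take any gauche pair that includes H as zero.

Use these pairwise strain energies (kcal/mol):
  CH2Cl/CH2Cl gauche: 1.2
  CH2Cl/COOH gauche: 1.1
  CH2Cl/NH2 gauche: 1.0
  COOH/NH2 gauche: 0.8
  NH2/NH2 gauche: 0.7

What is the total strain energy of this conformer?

3.1 kcal/mol

This conformer (staggered): CH2Cl(0°)/NH2(60°) gauche 1.0; CH2Cl(0°)/COOH(300°) gauche 1.1; CH2Cl(120°)/NH2(60°) gauche 1.0 → 3.1 kcal/mol.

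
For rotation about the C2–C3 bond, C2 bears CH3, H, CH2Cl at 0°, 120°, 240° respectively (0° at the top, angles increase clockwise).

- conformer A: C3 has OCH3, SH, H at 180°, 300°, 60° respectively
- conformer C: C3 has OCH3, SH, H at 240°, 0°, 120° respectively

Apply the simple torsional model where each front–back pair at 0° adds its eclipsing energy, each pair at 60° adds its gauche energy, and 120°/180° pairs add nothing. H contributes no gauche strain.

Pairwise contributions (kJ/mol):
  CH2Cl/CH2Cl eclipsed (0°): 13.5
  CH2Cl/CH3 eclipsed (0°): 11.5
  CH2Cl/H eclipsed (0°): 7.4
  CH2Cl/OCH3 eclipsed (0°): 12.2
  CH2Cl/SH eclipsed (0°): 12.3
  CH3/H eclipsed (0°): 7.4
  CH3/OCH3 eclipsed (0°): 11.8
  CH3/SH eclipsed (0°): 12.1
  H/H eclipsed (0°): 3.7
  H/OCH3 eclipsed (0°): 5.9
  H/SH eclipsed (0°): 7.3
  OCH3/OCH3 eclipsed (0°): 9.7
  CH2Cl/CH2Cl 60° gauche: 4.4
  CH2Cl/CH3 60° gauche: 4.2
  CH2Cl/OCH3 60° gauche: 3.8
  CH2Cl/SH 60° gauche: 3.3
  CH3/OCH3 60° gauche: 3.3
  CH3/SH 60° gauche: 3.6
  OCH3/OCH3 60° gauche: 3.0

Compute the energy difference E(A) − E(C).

-17.3 kJ/mol

A (staggered): CH3–SH gauche, CH2Cl–OCH3 gauche, CH2Cl–SH gauche; 3.6 + 3.8 + 3.3 = 10.7 kJ/mol.
C (eclipsed): CH3–SH eclipsed, H–H eclipsed, CH2Cl–OCH3 eclipsed; 12.1 + 3.7 + 12.2 = 28.0 kJ/mol.
E(A) − E(C) = 10.7 − 28.0 = -17.3 kJ/mol.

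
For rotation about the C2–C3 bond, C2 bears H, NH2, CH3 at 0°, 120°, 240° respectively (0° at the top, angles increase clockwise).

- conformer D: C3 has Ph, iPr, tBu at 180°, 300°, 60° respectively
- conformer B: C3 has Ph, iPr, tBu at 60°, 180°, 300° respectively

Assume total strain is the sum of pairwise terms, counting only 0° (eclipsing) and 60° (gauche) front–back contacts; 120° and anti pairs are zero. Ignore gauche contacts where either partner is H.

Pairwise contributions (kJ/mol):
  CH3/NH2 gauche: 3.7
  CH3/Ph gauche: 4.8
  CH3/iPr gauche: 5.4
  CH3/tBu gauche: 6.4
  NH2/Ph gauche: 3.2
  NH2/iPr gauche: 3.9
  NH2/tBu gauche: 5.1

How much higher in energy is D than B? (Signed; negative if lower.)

-0.4 kJ/mol

D is staggered. NH2 at 120° is gauche with Ph at 180° (3.2); NH2 at 120° is gauche with tBu at 60° (5.1); CH3 at 240° is gauche with Ph at 180° (4.8); CH3 at 240° is gauche with iPr at 300° (5.4). Total 18.5 kJ/mol.
B is staggered. NH2 at 120° is gauche with Ph at 60° (3.2); NH2 at 120° is gauche with iPr at 180° (3.9); CH3 at 240° is gauche with iPr at 180° (5.4); CH3 at 240° is gauche with tBu at 300° (6.4). Total 18.9 kJ/mol.
E(D) − E(B) = 18.5 − 18.9 = -0.4 kJ/mol.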